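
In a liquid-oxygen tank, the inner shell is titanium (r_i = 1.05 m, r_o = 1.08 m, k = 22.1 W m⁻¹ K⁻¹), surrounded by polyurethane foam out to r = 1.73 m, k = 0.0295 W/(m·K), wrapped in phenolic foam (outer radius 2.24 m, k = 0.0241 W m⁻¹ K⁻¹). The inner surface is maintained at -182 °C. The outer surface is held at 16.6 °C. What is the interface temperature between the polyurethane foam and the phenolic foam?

Series thermal resistances, inner to outer:
  R_titanium = (1/1.05 − 1/1.08)/(4πk) = 0.02646/(4π·22.1) = 9.526×10^-5 K/W
  R_polyurethane foam = (1/1.08 − 1/1.73)/(4πk) = 0.3479/(4π·0.0295) = 0.9385 K/W
  R_phenolic foam = (1/1.73 − 1/2.24)/(4πk) = 0.1316/(4π·0.0241) = 0.4346 K/W
ΣR = 9.526×10^-5 + 0.9385 + 0.4346 = 1.373 K/W
Q = ΔT/ΣR = (-182 °C − 16.6 °C)/1.373 = -144.6 W
From the inner boundary to the polyurethane foam/phenolic foam interface, ΣR_partial = 0.9386 K/W.
T_interface = T_in − Q·ΣR_partial = -182 °C − (-144.6)(0.9386) = -46.3 °C

T = -46.3 °C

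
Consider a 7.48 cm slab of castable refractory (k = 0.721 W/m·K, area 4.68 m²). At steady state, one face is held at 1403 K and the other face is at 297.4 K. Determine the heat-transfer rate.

Q = 49900 W

Q = kA·ΔT/L = 0.721 × 4.68 × |1403 K − 297.4 K| / 0.0748 = 49900 W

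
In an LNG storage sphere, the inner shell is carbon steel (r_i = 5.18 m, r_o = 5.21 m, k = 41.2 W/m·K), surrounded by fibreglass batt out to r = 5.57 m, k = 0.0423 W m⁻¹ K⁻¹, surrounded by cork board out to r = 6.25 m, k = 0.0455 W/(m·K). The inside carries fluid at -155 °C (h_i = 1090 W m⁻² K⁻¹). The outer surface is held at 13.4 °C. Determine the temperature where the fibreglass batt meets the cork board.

Resistance network (inner→outer):
  R_conv,in = 1/(4πr²h) = 1/(4π·5.18²·1090) = 2.721×10^-6 K/W
  R_carbon steel = (1/5.18 − 1/5.21)/(4πk) = 0.001112/(4π·41.2) = 2.147×10^-6 K/W
  R_fibreglass batt = (1/5.21 − 1/5.57)/(4πk) = 0.01241/(4π·0.0423) = 0.02334 K/W
  R_cork board = (1/5.57 − 1/6.25)/(4πk) = 0.01953/(4π·0.0455) = 0.03416 K/W
ΣR = 2.721×10^-6 + 2.147×10^-6 + 0.02334 + 0.03416 = 0.05750 K/W
Q = ΔT/ΣR = (-155 °C − 13.4 °C)/0.05750 = -2929 W
From the inner boundary to the fibreglass batt/cork board interface, ΣR_partial = 0.02334 K/W.
T_interface = T_in − Q·ΣR_partial = -155 °C − (-2929)(0.02334) = -86.6 °C

T = -86.6 °C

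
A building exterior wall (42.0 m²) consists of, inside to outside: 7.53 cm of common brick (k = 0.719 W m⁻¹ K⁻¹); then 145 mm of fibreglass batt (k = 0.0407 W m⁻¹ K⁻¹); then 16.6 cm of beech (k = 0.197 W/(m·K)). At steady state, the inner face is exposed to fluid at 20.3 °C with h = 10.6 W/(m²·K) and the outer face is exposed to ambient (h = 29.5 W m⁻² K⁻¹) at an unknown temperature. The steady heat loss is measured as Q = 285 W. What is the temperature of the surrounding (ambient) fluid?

Series resistances:
  R_conv,in = 1/(hA) = 1/(10.6·42.0) = 0.002246 K/W
  R_common brick = L/(kA) = 0.0753/(0.719·42.0) = 0.002494 K/W
  R_fibreglass batt = L/(kA) = 0.145/(0.0407·42.0) = 0.08483 K/W
  R_beech = L/(kA) = 0.166/(0.197·42.0) = 0.02006 K/W
  R_conv,out = 1/(hA) = 1/(29.5·42.0) = 8.071×10^-4 K/W
ΣR = 0.1104 K/W
ΔT = Q·ΣR = 285 × 0.1104 = 31.46 K
Heat flows outward, so T_out = T_in − ΔT = 20.3 − 31.46 = -11.2 °C

T_out = -11.2 °C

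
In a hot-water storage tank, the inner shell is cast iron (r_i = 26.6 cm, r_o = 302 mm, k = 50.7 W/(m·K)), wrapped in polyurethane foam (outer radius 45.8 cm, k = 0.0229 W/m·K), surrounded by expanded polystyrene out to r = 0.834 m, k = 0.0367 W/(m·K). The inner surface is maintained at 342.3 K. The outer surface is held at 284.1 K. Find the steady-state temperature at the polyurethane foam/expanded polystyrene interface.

Treat each layer as a resistance in series:
  R_cast iron = (1/0.266 − 1/0.302)/(4πk) = 0.4481/(4π·50.7) = 7.034×10^-4 K/W
  R_polyurethane foam = (1/0.302 − 1/0.458)/(4πk) = 1.128/(4π·0.0229) = 3.919 K/W
  R_expanded polystyrene = (1/0.458 − 1/0.834)/(4πk) = 0.9844/(4π·0.0367) = 2.134 K/W
ΣR = 7.034×10^-4 + 3.919 + 2.134 = 6.054 K/W
Q = ΔT/ΣR = (342.3 K − 284.1 K)/6.054 = 9.613 W
From the inner boundary to the polyurethane foam/expanded polystyrene interface, ΣR_partial = 3.920 K/W.
T_interface = T_in − Q·ΣR_partial = 342.3 K − (9.613)(3.920) = 304.6 K

T = 304.6 K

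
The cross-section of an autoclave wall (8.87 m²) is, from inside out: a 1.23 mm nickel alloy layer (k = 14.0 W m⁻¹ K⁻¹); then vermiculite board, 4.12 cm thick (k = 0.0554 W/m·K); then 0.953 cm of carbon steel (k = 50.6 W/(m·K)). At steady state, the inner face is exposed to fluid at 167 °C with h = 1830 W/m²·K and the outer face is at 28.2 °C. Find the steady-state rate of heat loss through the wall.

Q = 1650 W

Resistance network (inner→outer):
  R_conv,in = 1/(hA) = 1/(1830·8.87) = 6.161×10^-5 K/W
  R_nickel alloy = L/(kA) = 0.00123/(14.0·8.87) = 9.905×10^-6 K/W
  R_vermiculite board = L/(kA) = 0.0412/(0.0554·8.87) = 0.08384 K/W
  R_carbon steel = L/(kA) = 0.00953/(50.6·8.87) = 2.123×10^-5 K/W
ΣR = 6.161×10^-5 + 9.905×10^-6 + 0.08384 + 2.123×10^-5 = 0.08393 K/W
Q = ΔT/ΣR = (167 °C − 28.2 °C)/0.08393 = 1650 W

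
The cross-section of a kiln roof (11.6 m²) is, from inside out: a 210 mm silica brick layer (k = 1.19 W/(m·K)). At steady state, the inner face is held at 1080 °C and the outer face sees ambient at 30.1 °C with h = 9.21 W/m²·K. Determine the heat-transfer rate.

Q = 42700 W

Series thermal resistances, inner to outer:
  R_silica brick = L/(kA) = 0.210/(1.19·11.6) = 0.01521 K/W
  R_conv,out = 1/(hA) = 1/(9.21·11.6) = 0.009360 K/W
ΣR = 0.01521 + 0.009360 = 0.02457 K/W
Q = ΔT/ΣR = (1080 °C − 30.1 °C)/0.02457 = 42700 W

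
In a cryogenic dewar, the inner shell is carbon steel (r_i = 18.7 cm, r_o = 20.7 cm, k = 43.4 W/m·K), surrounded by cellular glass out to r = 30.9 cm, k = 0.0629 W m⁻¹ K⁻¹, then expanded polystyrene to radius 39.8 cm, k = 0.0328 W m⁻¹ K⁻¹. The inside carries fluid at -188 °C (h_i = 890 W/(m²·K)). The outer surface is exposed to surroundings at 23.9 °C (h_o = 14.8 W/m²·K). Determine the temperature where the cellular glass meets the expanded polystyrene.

Series thermal resistances, inner to outer:
  R_conv,in = 1/(4πr²h) = 1/(4π·0.187²·890) = 0.002557 K/W
  R_carbon steel = (1/0.187 − 1/0.207)/(4πk) = 0.5167/(4π·43.4) = 9.474×10^-4 K/W
  R_cellular glass = (1/0.207 − 1/0.309)/(4πk) = 1.595/(4π·0.0629) = 2.017 K/W
  R_expanded polystyrene = (1/0.309 − 1/0.398)/(4πk) = 0.7237/(4π·0.0328) = 1.756 K/W
  R_conv,out = 1/(4πr²h) = 1/(4π·0.398²·14.8) = 0.03394 K/W
ΣR = 0.002557 + 9.474×10^-4 + 2.017 + 1.756 + 0.03394 = 3.810 K/W
Q = ΔT/ΣR = (-188 °C − 23.9 °C)/3.810 = -55.62 W
From the inner boundary to the cellular glass/expanded polystyrene interface, ΣR_partial = 2.021 K/W.
T_interface = T_in − Q·ΣR_partial = -188 °C − (-55.62)(2.021) = -75.6 °C

T = -75.6 °C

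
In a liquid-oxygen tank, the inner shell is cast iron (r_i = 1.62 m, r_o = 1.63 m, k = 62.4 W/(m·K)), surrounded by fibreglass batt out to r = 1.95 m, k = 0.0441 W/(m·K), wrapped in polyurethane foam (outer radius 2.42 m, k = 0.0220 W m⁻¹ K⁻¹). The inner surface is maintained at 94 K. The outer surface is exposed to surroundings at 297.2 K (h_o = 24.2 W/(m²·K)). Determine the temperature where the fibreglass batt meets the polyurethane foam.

T = 162 K

Series thermal resistances, inner to outer:
  R_cast iron = (1/1.62 − 1/1.63)/(4πk) = 0.003787/(4π·62.4) = 4.830×10^-6 K/W
  R_fibreglass batt = (1/1.63 − 1/1.95)/(4πk) = 0.1007/(4π·0.0441) = 0.1817 K/W
  R_polyurethane foam = (1/1.95 − 1/2.42)/(4πk) = 0.09960/(4π·0.0220) = 0.3603 K/W
  R_conv,out = 1/(4πr²h) = 1/(4π·2.42²·24.2) = 5.615×10^-4 K/W
ΣR = 4.830×10^-6 + 0.1817 + 0.3603 + 5.615×10^-4 = 0.5426 K/W
Q = ΔT/ΣR = (94 K − 297.2 K)/0.5426 = -374.5 W
From the inner boundary to the fibreglass batt/polyurethane foam interface, ΣR_partial = 0.1817 K/W.
T_interface = T_in − Q·ΣR_partial = 94 K − (-374.5)(0.1817) = 162 K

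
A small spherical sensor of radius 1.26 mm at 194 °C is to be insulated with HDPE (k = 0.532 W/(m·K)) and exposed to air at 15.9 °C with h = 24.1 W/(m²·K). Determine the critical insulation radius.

r_cr = 4.41 cm

For a sphere, r_cr = 2k_ins/h = 2·0.532/24.1 = 0.0441 m = 4.41 cm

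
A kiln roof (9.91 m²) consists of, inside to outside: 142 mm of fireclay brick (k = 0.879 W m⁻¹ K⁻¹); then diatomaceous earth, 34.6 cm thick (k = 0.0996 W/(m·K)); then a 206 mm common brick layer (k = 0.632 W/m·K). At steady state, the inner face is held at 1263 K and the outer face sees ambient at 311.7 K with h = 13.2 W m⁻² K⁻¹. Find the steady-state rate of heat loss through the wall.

Q = 2.34 kW

Treat each layer as a resistance in series:
  R_fireclay brick = L/(kA) = 0.142/(0.879·9.91) = 0.01630 K/W
  R_diatomaceous earth = L/(kA) = 0.346/(0.0996·9.91) = 0.3505 K/W
  R_common brick = L/(kA) = 0.206/(0.632·9.91) = 0.03289 K/W
  R_conv,out = 1/(hA) = 1/(13.2·9.91) = 0.007645 K/W
ΣR = 0.01630 + 0.3505 + 0.03289 + 0.007645 = 0.4073 K/W
Q = ΔT/ΣR = (1263 K − 311.7 K)/0.4073 = 2340 W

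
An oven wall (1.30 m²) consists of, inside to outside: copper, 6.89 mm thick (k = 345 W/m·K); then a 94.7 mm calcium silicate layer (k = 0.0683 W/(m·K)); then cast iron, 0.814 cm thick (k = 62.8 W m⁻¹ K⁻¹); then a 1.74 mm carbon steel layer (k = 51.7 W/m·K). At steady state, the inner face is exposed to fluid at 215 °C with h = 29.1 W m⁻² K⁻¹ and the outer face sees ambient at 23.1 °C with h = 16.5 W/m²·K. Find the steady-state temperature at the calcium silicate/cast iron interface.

Treat each layer as a resistance in series:
  R_conv,in = 1/(hA) = 1/(29.1·1.30) = 0.02643 K/W
  R_copper = L/(kA) = 0.00689/(345·1.30) = 1.536×10^-5 K/W
  R_calcium silicate = L/(kA) = 0.0947/(0.0683·1.30) = 1.067 K/W
  R_cast iron = L/(kA) = 0.00814/(62.8·1.30) = 9.971×10^-5 K/W
  R_carbon steel = L/(kA) = 0.00174/(51.7·1.30) = 2.589×10^-5 K/W
  R_conv,out = 1/(hA) = 1/(16.5·1.30) = 0.04662 K/W
ΣR = 0.02643 + 1.536×10^-5 + 1.067 + 9.971×10^-5 + 2.589×10^-5 + 0.04662 = 1.140 K/W
Q = ΔT/ΣR = (215 °C − 23.1 °C)/1.140 = 168.3 W
From the inner boundary to the calcium silicate/cast iron interface, ΣR_partial = 1.093 K/W.
T_interface = T_in − Q·ΣR_partial = 215 °C − (168.3)(1.093) = 31.0 °C

T = 31.0 °C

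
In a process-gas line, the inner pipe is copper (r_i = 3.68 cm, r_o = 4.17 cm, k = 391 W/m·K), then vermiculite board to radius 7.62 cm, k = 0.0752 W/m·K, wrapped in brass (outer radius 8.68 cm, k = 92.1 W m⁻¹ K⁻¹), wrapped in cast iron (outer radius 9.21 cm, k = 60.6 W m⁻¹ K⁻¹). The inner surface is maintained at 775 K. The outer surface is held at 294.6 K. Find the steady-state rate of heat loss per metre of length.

Resistance network (inner→outer):
  R'_copper = ln(0.0417/0.0368)/(2πk) = 0.1250/(2π·391) = 5.088×10^-5 m·K/W
  R'_vermiculite board = ln(0.0762/0.0417)/(2πk) = 0.6029/(2π·0.0752) = 1.276 m·K/W
  R'_brass = ln(0.0868/0.0762)/(2πk) = 0.1302/(2π·92.1) = 2.251×10^-4 m·K/W
  R'_cast iron = ln(0.0921/0.0868)/(2πk) = 0.05927/(2π·60.6) = 1.557×10^-4 m·K/W
ΣR = 5.088×10^-5 + 1.276 + 2.251×10^-4 + 1.557×10^-4 = 1.276 m·K/W
Q' = ΔT/ΣR = (775 K − 294.6 K)/1.276 = 376 W/m

Q' = 376 W/m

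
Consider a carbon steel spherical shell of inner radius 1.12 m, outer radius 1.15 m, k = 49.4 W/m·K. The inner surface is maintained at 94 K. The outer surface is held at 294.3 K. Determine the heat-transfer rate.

Q = 5.34×10^6 W

Q = 4πk·ΔT/(1/r₁ − 1/r₂) = 4π × 49.4 × 200.3 / (1/1.12 − 1/1.15) = 5.34×10^6 W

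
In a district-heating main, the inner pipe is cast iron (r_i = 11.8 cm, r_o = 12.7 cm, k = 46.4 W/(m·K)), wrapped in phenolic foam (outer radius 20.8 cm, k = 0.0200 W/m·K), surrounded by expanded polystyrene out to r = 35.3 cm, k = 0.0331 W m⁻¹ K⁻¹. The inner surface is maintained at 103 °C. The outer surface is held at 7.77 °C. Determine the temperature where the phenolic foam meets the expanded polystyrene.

Treat each layer as a resistance in series:
  R'_cast iron = ln(0.127/0.118)/(2πk) = 0.07350/(2π·46.4) = 2.521×10^-4 m·K/W
  R'_phenolic foam = ln(0.208/0.127)/(2πk) = 0.4934/(2π·0.0200) = 3.926 m·K/W
  R'_expanded polystyrene = ln(0.353/0.208)/(2πk) = 0.5289/(2π·0.0331) = 2.543 m·K/W
ΣR = 2.521×10^-4 + 3.926 + 2.543 = 6.469 m·K/W
Q' = ΔT/ΣR = (103 °C − 7.77 °C)/6.469 = 14.72 W/m
From the inner boundary to the phenolic foam/expanded polystyrene interface, ΣR_partial = 3.926 m·K/W.
T_interface = T_in − Q'·ΣR_partial = 103 °C − (14.72)(3.926) = 45.2 °C

T = 45.2 °C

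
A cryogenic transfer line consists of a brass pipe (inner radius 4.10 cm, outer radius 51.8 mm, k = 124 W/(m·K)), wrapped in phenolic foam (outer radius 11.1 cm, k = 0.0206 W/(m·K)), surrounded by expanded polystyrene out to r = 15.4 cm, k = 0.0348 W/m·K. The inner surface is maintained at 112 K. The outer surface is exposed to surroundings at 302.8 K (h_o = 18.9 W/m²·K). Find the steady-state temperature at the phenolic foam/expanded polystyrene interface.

Series thermal resistances, inner to outer:
  R'_brass = ln(0.0518/0.0410)/(2πk) = 0.2338/(2π·124) = 3.001×10^-4 m·K/W
  R'_phenolic foam = ln(0.111/0.0518)/(2πk) = 0.7621/(2π·0.0206) = 5.888 m·K/W
  R'_expanded polystyrene = ln(0.154/0.111)/(2πk) = 0.3274/(2π·0.0348) = 1.497 m·K/W
  R'_conv,out = 1/(2πr h) = 1/(2π·0.154·18.9) = 0.05468 m·K/W
ΣR = 3.001×10^-4 + 5.888 + 1.497 + 0.05468 = 7.440 m·K/W
Q' = ΔT/ΣR = (112 K − 302.8 K)/7.440 = -25.65 W/m
From the inner boundary to the phenolic foam/expanded polystyrene interface, ΣR_partial = 5.888 m·K/W.
T_interface = T_in − Q'·ΣR_partial = 112 K − (-25.65)(5.888) = 263.0 K

T = 263.0 K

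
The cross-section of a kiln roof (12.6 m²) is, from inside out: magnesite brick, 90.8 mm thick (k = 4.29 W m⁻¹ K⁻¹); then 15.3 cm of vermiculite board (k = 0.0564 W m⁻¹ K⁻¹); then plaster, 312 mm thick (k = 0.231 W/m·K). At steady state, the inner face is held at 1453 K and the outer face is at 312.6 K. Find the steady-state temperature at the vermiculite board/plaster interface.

Series thermal resistances, inner to outer:
  R_magnesite brick = L/(kA) = 0.0908/(4.29·12.6) = 0.001680 K/W
  R_vermiculite board = L/(kA) = 0.153/(0.0564·12.6) = 0.2153 K/W
  R_plaster = L/(kA) = 0.312/(0.231·12.6) = 0.1072 K/W
ΣR = 0.001680 + 0.2153 + 0.1072 = 0.3242 K/W
Q = ΔT/ΣR = (1453 K − 312.6 K)/0.3242 = 3518 W
From the inner boundary to the vermiculite board/plaster interface, ΣR_partial = 0.2170 K/W.
T_interface = T_in − Q·ΣR_partial = 1453 K − (3518)(0.2170) = 690 K

T = 690 K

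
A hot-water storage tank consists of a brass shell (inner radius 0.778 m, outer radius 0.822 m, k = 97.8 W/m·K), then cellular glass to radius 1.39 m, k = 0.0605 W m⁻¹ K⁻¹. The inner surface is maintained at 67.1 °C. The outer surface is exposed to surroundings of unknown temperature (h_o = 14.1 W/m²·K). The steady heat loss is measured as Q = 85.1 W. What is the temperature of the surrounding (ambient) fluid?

Series resistances:
  R_brass = (1/0.778 − 1/0.822)/(4πk) = 0.06880/(4π·97.8) = 5.598×10^-5 K/W
  R_cellular glass = (1/0.822 − 1/1.39)/(4πk) = 0.4971/(4π·0.0605) = 0.6539 K/W
  R_conv,out = 1/(4πr²h) = 1/(4π·1.39²·14.1) = 0.002921 K/W
ΣR = 0.6569 K/W
ΔT = Q·ΣR = 85.1 × 0.6569 = 55.90 K
Heat flows outward, so T_out = T_in − ΔT = 67.1 − 55.90 = 11.2 °C

T_out = 11.2 °C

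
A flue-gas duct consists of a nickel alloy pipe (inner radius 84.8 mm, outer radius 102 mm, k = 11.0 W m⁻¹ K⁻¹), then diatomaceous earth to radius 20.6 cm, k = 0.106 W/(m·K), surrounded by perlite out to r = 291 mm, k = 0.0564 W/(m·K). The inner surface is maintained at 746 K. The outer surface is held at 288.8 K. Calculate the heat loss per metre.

Series thermal resistances, inner to outer:
  R'_nickel alloy = ln(0.102/0.0848)/(2πk) = 0.1847/(2π·11.0) = 0.002672 m·K/W
  R'_diatomaceous earth = ln(0.206/0.102)/(2πk) = 0.7029/(2π·0.106) = 1.055 m·K/W
  R'_perlite = ln(0.291/0.206)/(2πk) = 0.3454/(2π·0.0564) = 0.9748 m·K/W
ΣR = 0.002672 + 1.055 + 0.9748 = 2.032 m·K/W
Q' = ΔT/ΣR = (746 K − 288.8 K)/2.032 = 225 W/m

Q' = 225 W/m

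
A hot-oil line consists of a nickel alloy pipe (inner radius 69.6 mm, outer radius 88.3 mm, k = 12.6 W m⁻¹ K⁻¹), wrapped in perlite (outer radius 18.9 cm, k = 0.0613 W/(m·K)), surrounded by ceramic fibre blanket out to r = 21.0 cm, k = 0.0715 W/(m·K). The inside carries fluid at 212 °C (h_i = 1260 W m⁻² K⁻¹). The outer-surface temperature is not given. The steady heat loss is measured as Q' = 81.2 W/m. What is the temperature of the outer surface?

T_out = 32.1 °C

Sum the resistances:
  R'_conv,in = 1/(2πr h) = 1/(2π·0.0696·1260) = 0.001815 m·K/W
  R'_nickel alloy = ln(0.0883/0.0696)/(2πk) = 0.2380/(2π·12.6) = 0.003006 m·K/W
  R'_perlite = ln(0.189/0.0883)/(2πk) = 0.7610/(2π·0.0613) = 1.976 m·K/W
  R'_ceramic fibre blanket = ln(0.210/0.189)/(2πk) = 0.1054/(2π·0.0715) = 0.2345 m·K/W
ΣR = 2.215 m·K/W
ΔT = Q'·ΣR = 81.2 × 2.215 = 179.9 K
Heat flows outward, so T_out = T_in − ΔT = 212 − 179.9 = 32.1 °C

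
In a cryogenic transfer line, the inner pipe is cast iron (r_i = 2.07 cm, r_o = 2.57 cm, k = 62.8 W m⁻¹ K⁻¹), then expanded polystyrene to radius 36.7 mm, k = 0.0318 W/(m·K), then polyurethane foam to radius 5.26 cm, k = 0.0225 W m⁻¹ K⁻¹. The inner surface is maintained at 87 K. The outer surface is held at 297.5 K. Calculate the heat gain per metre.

Resistance network (inner→outer):
  R'_cast iron = ln(0.0257/0.0207)/(2πk) = 0.2164/(2π·62.8) = 5.483×10^-4 m·K/W
  R'_expanded polystyrene = ln(0.0367/0.0257)/(2πk) = 0.3563/(2π·0.0318) = 1.783 m·K/W
  R'_polyurethane foam = ln(0.0526/0.0367)/(2πk) = 0.3599/(2π·0.0225) = 2.546 m·K/W
ΣR = 5.483×10^-4 + 1.783 + 2.546 = 4.330 m·K/W
Q' = ΔT/ΣR = (87 K − 297.5 K)/4.330 = -48.6 W/m
(Negative Q' ⇒ heat flows inward; heat gain = 48.6 W/m.)

Q' = 48.6 W/m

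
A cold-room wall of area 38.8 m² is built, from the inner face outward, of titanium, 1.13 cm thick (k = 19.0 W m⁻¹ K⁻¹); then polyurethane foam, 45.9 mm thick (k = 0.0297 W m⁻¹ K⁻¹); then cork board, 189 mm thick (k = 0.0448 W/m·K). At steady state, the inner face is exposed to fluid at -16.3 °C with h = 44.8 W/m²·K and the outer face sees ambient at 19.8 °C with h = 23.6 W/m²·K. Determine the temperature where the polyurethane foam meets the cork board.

Resistance network (inner→outer):
  R_conv,in = 1/(hA) = 1/(44.8·38.8) = 5.753×10^-4 K/W
  R_titanium = L/(kA) = 0.0113/(19.0·38.8) = 1.533×10^-5 K/W
  R_polyurethane foam = L/(kA) = 0.0459/(0.0297·38.8) = 0.03983 K/W
  R_cork board = L/(kA) = 0.189/(0.0448·38.8) = 0.1087 K/W
  R_conv,out = 1/(hA) = 1/(23.6·38.8) = 0.001092 K/W
ΣR = 5.753×10^-4 + 1.533×10^-5 + 0.03983 + 0.1087 + 0.001092 = 0.1502 K/W
Q = ΔT/ΣR = (-16.3 °C − 19.8 °C)/0.1502 = -240.3 W
From the inner boundary to the polyurethane foam/cork board interface, ΣR_partial = 0.04042 K/W.
T_interface = T_in − Q·ΣR_partial = -16.3 °C − (-240.3)(0.04042) = -6.59 °C

T = -6.59 °C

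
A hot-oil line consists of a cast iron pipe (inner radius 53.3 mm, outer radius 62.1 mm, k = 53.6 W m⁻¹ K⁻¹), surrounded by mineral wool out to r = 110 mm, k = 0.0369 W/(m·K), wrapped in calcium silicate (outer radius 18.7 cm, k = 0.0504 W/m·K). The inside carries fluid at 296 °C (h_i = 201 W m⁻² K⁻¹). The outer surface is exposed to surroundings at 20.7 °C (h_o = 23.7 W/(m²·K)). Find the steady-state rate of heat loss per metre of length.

Q' = 65.7 W/m

Resistance network (inner→outer):
  R'_conv,in = 1/(2πr h) = 1/(2π·0.0533·201) = 0.01486 m·K/W
  R'_cast iron = ln(0.0621/0.0533)/(2πk) = 0.1528/(2π·53.6) = 4.537×10^-4 m·K/W
  R'_mineral wool = ln(0.110/0.0621)/(2πk) = 0.5717/(2π·0.0369) = 2.466 m·K/W
  R'_calcium silicate = ln(0.187/0.110)/(2πk) = 0.5306/(2π·0.0504) = 1.676 m·K/W
  R'_conv,out = 1/(2πr h) = 1/(2π·0.187·23.7) = 0.03591 m·K/W
ΣR = 0.01486 + 4.537×10^-4 + 2.466 + 1.676 + 0.03591 = 4.193 m·K/W
Q' = ΔT/ΣR = (296 °C − 20.7 °C)/4.193 = 65.7 W/m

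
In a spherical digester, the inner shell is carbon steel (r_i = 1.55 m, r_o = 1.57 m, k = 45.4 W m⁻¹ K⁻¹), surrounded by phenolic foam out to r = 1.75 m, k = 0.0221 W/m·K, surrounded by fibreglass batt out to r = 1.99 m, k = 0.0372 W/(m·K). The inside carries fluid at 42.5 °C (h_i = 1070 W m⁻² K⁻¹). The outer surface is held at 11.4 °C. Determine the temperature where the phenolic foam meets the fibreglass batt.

Treat each layer as a resistance in series:
  R_conv,in = 1/(4πr²h) = 1/(4π·1.55²·1070) = 3.096×10^-5 K/W
  R_carbon steel = (1/1.55 − 1/1.57)/(4πk) = 0.008219/(4π·45.4) = 1.441×10^-5 K/W
  R_phenolic foam = (1/1.57 − 1/1.75)/(4πk) = 0.06551/(4π·0.0221) = 0.2359 K/W
  R_fibreglass batt = (1/1.75 − 1/1.99)/(4πk) = 0.06892/(4π·0.0372) = 0.1474 K/W
ΣR = 3.096×10^-5 + 1.441×10^-5 + 0.2359 + 0.1474 = 0.3833 K/W
Q = ΔT/ΣR = (42.5 °C − 11.4 °C)/0.3833 = 81.14 W
From the inner boundary to the phenolic foam/fibreglass batt interface, ΣR_partial = 0.2359 K/W.
T_interface = T_in − Q·ΣR_partial = 42.5 °C − (81.14)(0.2359) = 23.4 °C

T = 23.4 °C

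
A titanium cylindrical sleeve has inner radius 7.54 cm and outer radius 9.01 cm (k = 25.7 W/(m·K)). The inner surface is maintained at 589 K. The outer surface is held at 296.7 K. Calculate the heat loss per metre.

Q' = 2πk·ΔT/ln(r₂/r₁) = 2π × 25.7 × 292.3 / ln(0.0901/0.0754) = 2.65×10^5 W/m

Q' = 265 kW/m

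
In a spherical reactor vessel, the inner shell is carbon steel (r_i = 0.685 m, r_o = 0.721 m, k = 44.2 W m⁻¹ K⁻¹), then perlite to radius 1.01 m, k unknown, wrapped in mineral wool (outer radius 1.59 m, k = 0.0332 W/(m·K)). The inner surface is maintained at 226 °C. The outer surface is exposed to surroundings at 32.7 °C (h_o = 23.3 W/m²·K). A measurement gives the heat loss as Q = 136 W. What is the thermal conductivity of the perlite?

ΣR = ΔT/Q = |226 − 32.7|/136 = 1.421 K/W
Known resistances:
  R_carbon steel = (1/0.685 − 1/0.721)/(4πk) = 0.07289/(4π·44.2) = 1.312×10^-4 K/W
  R_mineral wool = (1/1.01 − 1/1.59)/(4πk) = 0.3612/(4π·0.0332) = 0.8657 K/W
  R_conv,out = 1/(4πr²h) = 1/(4π·1.59²·23.3) = 0.001351 K/W
R_perlite = ΣR − ΣR_known = 1.421 − 0.8672 = 0.5538 K/W
(1/r₁−1/r₂)/(4πk) = 0.5538 ⇒ k = 0.3969/(4π·0.5538) = 0.0570 W/m·K

k = 0.0570 W/m·K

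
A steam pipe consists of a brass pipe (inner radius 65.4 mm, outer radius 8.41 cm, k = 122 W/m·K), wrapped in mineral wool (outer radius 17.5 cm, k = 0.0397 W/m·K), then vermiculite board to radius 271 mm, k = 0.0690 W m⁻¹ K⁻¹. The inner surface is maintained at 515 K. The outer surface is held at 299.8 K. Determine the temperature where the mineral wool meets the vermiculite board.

Treat each layer as a resistance in series:
  R'_brass = ln(0.0841/0.0654)/(2πk) = 0.2515/(2π·122) = 3.281×10^-4 m·K/W
  R'_mineral wool = ln(0.175/0.0841)/(2πk) = 0.7328/(2π·0.0397) = 2.938 m·K/W
  R'_vermiculite board = ln(0.271/0.175)/(2πk) = 0.4373/(2π·0.0690) = 1.009 m·K/W
ΣR = 3.281×10^-4 + 2.938 + 1.009 = 3.947 m·K/W
Q' = ΔT/ΣR = (515 K − 299.8 K)/3.947 = 54.52 W/m
From the inner boundary to the mineral wool/vermiculite board interface, ΣR_partial = 2.938 m·K/W.
T_interface = T_in − Q'·ΣR_partial = 515 K − (54.52)(2.938) = 354.8 K

T = 354.8 K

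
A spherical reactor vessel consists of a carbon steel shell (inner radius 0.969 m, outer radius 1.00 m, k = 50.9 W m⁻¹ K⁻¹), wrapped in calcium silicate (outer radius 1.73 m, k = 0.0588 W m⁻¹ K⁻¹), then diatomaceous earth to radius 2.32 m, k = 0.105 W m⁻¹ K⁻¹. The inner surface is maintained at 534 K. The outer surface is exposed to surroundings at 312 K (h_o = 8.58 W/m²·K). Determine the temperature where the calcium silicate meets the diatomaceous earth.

T = 348.7 K

Resistance network (inner→outer):
  R_carbon steel = (1/0.969 − 1/1.00)/(4πk) = 0.03199/(4π·50.9) = 5.002×10^-5 K/W
  R_calcium silicate = (1/1.00 − 1/1.73)/(4πk) = 0.4220/(4π·0.0588) = 0.5711 K/W
  R_diatomaceous earth = (1/1.73 − 1/2.32)/(4πk) = 0.1470/(4π·0.105) = 0.1114 K/W
  R_conv,out = 1/(4πr²h) = 1/(4π·2.32²·8.58) = 0.001723 K/W
ΣR = 5.002×10^-5 + 0.5711 + 0.1114 + 0.001723 = 0.6843 K/W
Q = ΔT/ΣR = (534 K − 312 K)/0.6843 = 324.4 W
From the inner boundary to the calcium silicate/diatomaceous earth interface, ΣR_partial = 0.5712 K/W.
T_interface = T_in − Q·ΣR_partial = 534 K − (324.4)(0.5712) = 348.7 K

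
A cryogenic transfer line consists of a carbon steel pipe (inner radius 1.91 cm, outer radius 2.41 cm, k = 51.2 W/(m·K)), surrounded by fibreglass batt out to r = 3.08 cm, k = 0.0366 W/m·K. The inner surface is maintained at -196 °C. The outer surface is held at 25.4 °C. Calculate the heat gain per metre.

Q' = 207 W/m

Resistance network (inner→outer):
  R'_carbon steel = ln(0.0241/0.0191)/(2πk) = 0.2325/(2π·51.2) = 7.228×10^-4 m·K/W
  R'_fibreglass batt = ln(0.0308/0.0241)/(2πk) = 0.2453/(2π·0.0366) = 1.067 m·K/W
ΣR = 7.228×10^-4 + 1.067 = 1.068 m·K/W
Q' = ΔT/ΣR = (-196 °C − 25.4 °C)/1.068 = -207 W/m
(Negative Q' ⇒ heat flows inward; heat gain = 207 W/m.)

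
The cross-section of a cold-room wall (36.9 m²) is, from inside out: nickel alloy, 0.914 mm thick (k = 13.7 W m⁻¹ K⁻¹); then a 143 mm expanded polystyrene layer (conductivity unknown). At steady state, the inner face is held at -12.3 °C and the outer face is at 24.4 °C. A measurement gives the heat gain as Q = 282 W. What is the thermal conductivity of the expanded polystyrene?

k = 0.0298 W/m·K

ΣR = ΔT/Q = |-12.3 − 24.4|/282 = 0.1301 K/W
Known resistances:
  R_nickel alloy = L/(kA) = 9.14×10^-4/(13.7·36.9) = 1.808×10^-6 K/W
R_expanded polystyrene = ΣR − ΣR_known = 0.1301 − 1.808×10^-6 = 0.1301 K/W
L/(kA) = 0.1301 ⇒ k = 0.143/(0.1301·36.9) = 0.0298 W/m·K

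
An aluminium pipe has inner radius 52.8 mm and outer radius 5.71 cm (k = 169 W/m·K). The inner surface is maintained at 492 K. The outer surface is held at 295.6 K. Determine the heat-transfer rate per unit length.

Q' = 2πk·ΔT/ln(r₂/r₁) = 2π × 169 × 196.4 / ln(0.0571/0.0528) = 2.66×10^6 W/m

Q' = 2660 kW/m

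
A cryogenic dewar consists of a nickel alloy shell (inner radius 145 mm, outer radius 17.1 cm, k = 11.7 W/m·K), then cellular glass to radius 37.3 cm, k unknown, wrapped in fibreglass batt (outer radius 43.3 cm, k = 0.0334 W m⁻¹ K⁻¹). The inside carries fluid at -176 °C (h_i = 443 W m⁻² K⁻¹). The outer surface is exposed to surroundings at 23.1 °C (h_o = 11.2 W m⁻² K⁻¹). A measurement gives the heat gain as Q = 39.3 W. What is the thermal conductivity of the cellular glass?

ΣR = ΔT/Q = |-176 − 23.1|/39.3 = 5.066 K/W
Known resistances:
  R_conv,in = 1/(4πr²h) = 1/(4π·0.145²·443) = 0.008544 K/W
  R_nickel alloy = (1/0.145 − 1/0.171)/(4πk) = 1.049/(4π·11.7) = 0.007132 K/W
  R_fibreglass batt = (1/0.373 − 1/0.433)/(4πk) = 0.3715/(4π·0.0334) = 0.8851 K/W
  R_conv,out = 1/(4πr²h) = 1/(4π·0.433²·11.2) = 0.03790 K/W
R_cellular glass = ΣR − ΣR_known = 5.066 − 0.9387 = 4.127 K/W
(1/r₁−1/r₂)/(4πk) = 4.127 ⇒ k = 3.167/(4π·4.127) = 0.0611 W/m·K

k = 0.0611 W/m·K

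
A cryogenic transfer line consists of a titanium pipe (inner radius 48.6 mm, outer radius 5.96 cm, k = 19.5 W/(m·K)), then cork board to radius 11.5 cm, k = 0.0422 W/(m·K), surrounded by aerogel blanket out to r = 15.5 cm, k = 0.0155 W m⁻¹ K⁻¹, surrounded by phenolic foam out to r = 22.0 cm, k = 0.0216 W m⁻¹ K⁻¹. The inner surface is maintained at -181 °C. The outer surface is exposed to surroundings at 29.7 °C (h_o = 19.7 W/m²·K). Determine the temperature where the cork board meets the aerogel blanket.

Series thermal resistances, inner to outer:
  R'_titanium = ln(0.0596/0.0486)/(2πk) = 0.2040/(2π·19.5) = 0.001665 m·K/W
  R'_cork board = ln(0.115/0.0596)/(2πk) = 0.6573/(2π·0.0422) = 2.479 m·K/W
  R'_aerogel blanket = ln(0.155/0.115)/(2πk) = 0.2985/(2π·0.0155) = 3.065 m·K/W
  R'_phenolic foam = ln(0.220/0.155)/(2πk) = 0.3502/(2π·0.0216) = 2.580 m·K/W
  R'_conv,out = 1/(2πr h) = 1/(2π·0.220·19.7) = 0.03672 m·K/W
ΣR = 0.001665 + 2.479 + 3.065 + 2.580 + 0.03672 = 8.162 m·K/W
Q' = ΔT/ΣR = (-181 °C − 29.7 °C)/8.162 = -25.81 W/m
From the inner boundary to the cork board/aerogel blanket interface, ΣR_partial = 2.481 m·K/W.
T_interface = T_in − Q'·ΣR_partial = -181 °C − (-25.81)(2.481) = -117 °C

T = -117 °C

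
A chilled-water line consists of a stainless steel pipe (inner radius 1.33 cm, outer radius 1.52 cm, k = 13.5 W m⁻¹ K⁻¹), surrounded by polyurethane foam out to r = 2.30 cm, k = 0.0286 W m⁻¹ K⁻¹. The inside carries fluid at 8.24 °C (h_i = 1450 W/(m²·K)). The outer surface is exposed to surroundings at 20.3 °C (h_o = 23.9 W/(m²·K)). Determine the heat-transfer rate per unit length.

Q' = 4.63 W/m

Series thermal resistances, inner to outer:
  R'_conv,in = 1/(2πr h) = 1/(2π·0.0133·1450) = 0.008253 m·K/W
  R'_stainless steel = ln(0.0152/0.0133)/(2πk) = 0.1335/(2π·13.5) = 0.001574 m·K/W
  R'_polyurethane foam = ln(0.0230/0.0152)/(2πk) = 0.4142/(2π·0.0286) = 2.305 m·K/W
  R'_conv,out = 1/(2πr h) = 1/(2π·0.0230·23.9) = 0.2895 m·K/W
ΣR = 0.008253 + 0.001574 + 2.305 + 0.2895 = 2.604 m·K/W
Q' = ΔT/ΣR = (8.24 °C − 20.3 °C)/2.604 = -4.63 W/m
(Negative Q' ⇒ heat flows inward; heat gain = 4.63 W/m.)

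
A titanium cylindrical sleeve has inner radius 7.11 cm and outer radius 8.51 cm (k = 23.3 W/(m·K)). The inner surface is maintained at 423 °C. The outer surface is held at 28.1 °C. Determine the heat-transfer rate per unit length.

Q' = 2πk·ΔT/ln(r₂/r₁) = 2π × 23.3 × 394.9 / ln(0.0851/0.0711) = 3.22×10^5 W/m

Q' = 322 kW/m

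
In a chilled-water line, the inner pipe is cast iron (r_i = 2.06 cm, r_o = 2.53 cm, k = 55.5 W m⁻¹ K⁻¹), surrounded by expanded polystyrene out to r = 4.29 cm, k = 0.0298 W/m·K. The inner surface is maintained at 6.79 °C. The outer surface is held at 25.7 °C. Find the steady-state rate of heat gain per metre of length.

Series thermal resistances, inner to outer:
  R'_cast iron = ln(0.0253/0.0206)/(2πk) = 0.2055/(2π·55.5) = 5.893×10^-4 m·K/W
  R'_expanded polystyrene = ln(0.0429/0.0253)/(2πk) = 0.5281/(2π·0.0298) = 2.820 m·K/W
ΣR = 5.893×10^-4 + 2.820 = 2.821 m·K/W
Q' = ΔT/ΣR = (6.79 °C − 25.7 °C)/2.821 = -6.70 W/m
(Negative Q' ⇒ heat flows inward; heat gain = 6.70 W/m.)

Q' = 6.70 W/m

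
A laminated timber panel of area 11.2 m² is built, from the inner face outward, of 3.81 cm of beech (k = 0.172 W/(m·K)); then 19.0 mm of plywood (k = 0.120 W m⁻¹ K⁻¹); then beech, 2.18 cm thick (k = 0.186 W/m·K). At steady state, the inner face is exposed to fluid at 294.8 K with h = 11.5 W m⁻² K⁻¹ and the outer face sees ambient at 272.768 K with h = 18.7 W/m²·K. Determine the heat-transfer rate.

Q = 387 W

Series thermal resistances, inner to outer:
  R_conv,in = 1/(hA) = 1/(11.5·11.2) = 0.007764 K/W
  R_beech = L/(kA) = 0.0381/(0.172·11.2) = 0.01978 K/W
  R_plywood = L/(kA) = 0.0190/(0.120·11.2) = 0.01414 K/W
  R_beech = L/(kA) = 0.0218/(0.186·11.2) = 0.01046 K/W
  R_conv,out = 1/(hA) = 1/(18.7·11.2) = 0.004775 K/W
ΣR = 0.007764 + 0.01978 + 0.01414 + 0.01046 + 0.004775 = 0.05692 K/W
Q = ΔT/ΣR = (294.8 K − 272.768 K)/0.05692 = 387 W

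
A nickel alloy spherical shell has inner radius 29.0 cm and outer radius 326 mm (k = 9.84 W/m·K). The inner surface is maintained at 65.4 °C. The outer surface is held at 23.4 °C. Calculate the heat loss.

Q = 4πk·ΔT/(1/r₁ − 1/r₂) = 4π × 9.84 × 42 / (1/0.290 − 1/0.326) = 13600 W

Q = 13600 W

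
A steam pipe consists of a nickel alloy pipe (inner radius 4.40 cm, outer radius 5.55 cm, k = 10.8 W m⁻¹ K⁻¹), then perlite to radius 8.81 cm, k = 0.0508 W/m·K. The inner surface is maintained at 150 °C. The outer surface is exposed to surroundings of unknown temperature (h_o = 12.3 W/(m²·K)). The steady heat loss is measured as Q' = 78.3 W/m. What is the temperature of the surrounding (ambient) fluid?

Sum the resistances:
  R'_nickel alloy = ln(0.0555/0.0440)/(2πk) = 0.2322/(2π·10.8) = 0.003422 m·K/W
  R'_perlite = ln(0.0881/0.0555)/(2πk) = 0.4621/(2π·0.0508) = 1.448 m·K/W
  R'_conv,out = 1/(2πr h) = 1/(2π·0.0881·12.3) = 0.1469 m·K/W
ΣR = 1.598 m·K/W
ΔT = Q'·ΣR = 78.3 × 1.598 = 125.1 K
Heat flows outward, so T_out = T_in − ΔT = 150 − 125.1 = 24.9 °C

T_out = 24.9 °C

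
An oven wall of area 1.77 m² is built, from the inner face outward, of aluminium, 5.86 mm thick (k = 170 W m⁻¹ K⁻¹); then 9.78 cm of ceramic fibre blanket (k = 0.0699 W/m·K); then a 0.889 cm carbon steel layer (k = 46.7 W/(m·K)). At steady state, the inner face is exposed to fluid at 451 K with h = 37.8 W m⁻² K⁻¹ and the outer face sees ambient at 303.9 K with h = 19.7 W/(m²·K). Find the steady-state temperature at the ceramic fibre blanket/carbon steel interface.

T = 309.0 K

Treat each layer as a resistance in series:
  R_conv,in = 1/(hA) = 1/(37.8·1.77) = 0.01495 K/W
  R_aluminium = L/(kA) = 0.00586/(170·1.77) = 1.947×10^-5 K/W
  R_ceramic fibre blanket = L/(kA) = 0.0978/(0.0699·1.77) = 0.7905 K/W
  R_carbon steel = L/(kA) = 0.00889/(46.7·1.77) = 1.076×10^-4 K/W
  R_conv,out = 1/(hA) = 1/(19.7·1.77) = 0.02868 K/W
ΣR = 0.01495 + 1.947×10^-5 + 0.7905 + 1.076×10^-4 + 0.02868 = 0.8343 K/W
Q = ΔT/ΣR = (451 K − 303.9 K)/0.8343 = 176.3 W
From the inner boundary to the ceramic fibre blanket/carbon steel interface, ΣR_partial = 0.8055 K/W.
T_interface = T_in − Q·ΣR_partial = 451 K − (176.3)(0.8055) = 309.0 K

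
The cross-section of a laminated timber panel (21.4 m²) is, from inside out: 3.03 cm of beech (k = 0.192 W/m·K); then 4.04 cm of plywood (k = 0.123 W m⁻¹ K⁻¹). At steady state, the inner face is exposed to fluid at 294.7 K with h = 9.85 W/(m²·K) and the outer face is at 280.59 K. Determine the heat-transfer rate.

Resistance network (inner→outer):
  R_conv,in = 1/(hA) = 1/(9.85·21.4) = 0.004744 K/W
  R_beech = L/(kA) = 0.0303/(0.192·21.4) = 0.007374 K/W
  R_plywood = L/(kA) = 0.0404/(0.123·21.4) = 0.01535 K/W
ΣR = 0.004744 + 0.007374 + 0.01535 = 0.02747 K/W
Q = ΔT/ΣR = (294.7 K − 280.59 K)/0.02747 = 514 W

Q = 514 W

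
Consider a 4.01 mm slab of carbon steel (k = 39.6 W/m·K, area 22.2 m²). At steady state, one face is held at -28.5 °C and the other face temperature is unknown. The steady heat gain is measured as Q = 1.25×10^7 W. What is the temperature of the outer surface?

T_out = 28.5 °C

Series resistances:
  R_carbon steel = L/(kA) = 0.00401/(39.6·22.2) = 4.561×10^-6 K/W
ΣR = 4.561×10^-6 K/W
ΔT = Q·ΣR = 1.25×10^7 × 4.561×10^-6 = 57.01 K
Heat flows inward, so T_out = T_in + ΔT = -28.5 + 57.01 = 28.5 °C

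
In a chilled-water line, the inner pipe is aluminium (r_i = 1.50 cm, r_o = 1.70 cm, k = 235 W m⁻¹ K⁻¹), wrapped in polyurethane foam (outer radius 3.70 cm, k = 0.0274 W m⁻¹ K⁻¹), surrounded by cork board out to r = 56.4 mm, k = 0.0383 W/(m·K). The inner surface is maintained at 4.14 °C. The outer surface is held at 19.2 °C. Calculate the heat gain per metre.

Q' = 2.40 W/m

Series thermal resistances, inner to outer:
  R'_aluminium = ln(0.0170/0.0150)/(2πk) = 0.1252/(2π·235) = 8.477×10^-5 m·K/W
  R'_polyurethane foam = ln(0.0370/0.0170)/(2πk) = 0.7777/(2π·0.0274) = 4.517 m·K/W
  R'_cork board = ln(0.0564/0.0370)/(2πk) = 0.4216/(2π·0.0383) = 1.752 m·K/W
ΣR = 8.477×10^-5 + 4.517 + 1.752 = 6.269 m·K/W
Q' = ΔT/ΣR = (4.14 °C − 19.2 °C)/6.269 = -2.40 W/m
(Negative Q' ⇒ heat flows inward; heat gain = 2.40 W/m.)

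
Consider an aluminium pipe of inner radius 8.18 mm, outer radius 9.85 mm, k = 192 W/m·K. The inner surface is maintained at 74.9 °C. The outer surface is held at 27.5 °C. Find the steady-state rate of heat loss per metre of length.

Q' = 3.08×10^5 W/m

Q' = 2πk·ΔT/ln(r₂/r₁) = 2π × 192 × 47.4 / ln(0.00985/0.00818) = 3.08×10^5 W/m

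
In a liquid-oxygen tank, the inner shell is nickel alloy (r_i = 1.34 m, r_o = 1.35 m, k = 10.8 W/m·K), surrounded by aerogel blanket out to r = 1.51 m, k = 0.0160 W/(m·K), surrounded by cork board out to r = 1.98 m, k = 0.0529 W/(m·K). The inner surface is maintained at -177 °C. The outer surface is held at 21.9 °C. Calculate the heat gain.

Q = 317 W

Treat each layer as a resistance in series:
  R_nickel alloy = (1/1.34 − 1/1.35)/(4πk) = 0.005528/(4π·10.8) = 4.073×10^-5 K/W
  R_aerogel blanket = (1/1.35 − 1/1.51)/(4πk) = 0.07849/(4π·0.0160) = 0.3904 K/W
  R_cork board = (1/1.51 − 1/1.98)/(4πk) = 0.1572/(4π·0.0529) = 0.2365 K/W
ΣR = 4.073×10^-5 + 0.3904 + 0.2365 = 0.6269 K/W
Q = ΔT/ΣR = (-177 °C − 21.9 °C)/0.6269 = -317 W
(Negative Q ⇒ heat flows inward; heat gain = 317 W.)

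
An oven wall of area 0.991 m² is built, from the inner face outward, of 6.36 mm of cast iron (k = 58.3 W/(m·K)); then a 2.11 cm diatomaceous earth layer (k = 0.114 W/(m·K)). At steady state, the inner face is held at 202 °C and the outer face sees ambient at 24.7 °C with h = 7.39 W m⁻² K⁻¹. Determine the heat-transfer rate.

Q = 548 W

Resistance network (inner→outer):
  R_cast iron = L/(kA) = 0.00636/(58.3·0.991) = 1.101×10^-4 K/W
  R_diatomaceous earth = L/(kA) = 0.0211/(0.114·0.991) = 0.1868 K/W
  R_conv,out = 1/(hA) = 1/(7.39·0.991) = 0.1365 K/W
ΣR = 1.101×10^-4 + 0.1868 + 0.1365 = 0.3234 K/W
Q = ΔT/ΣR = (202 °C − 24.7 °C)/0.3234 = 548 W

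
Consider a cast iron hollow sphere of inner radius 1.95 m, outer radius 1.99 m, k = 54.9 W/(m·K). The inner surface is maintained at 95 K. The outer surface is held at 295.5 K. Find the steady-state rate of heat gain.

Q = 4πk·ΔT/(1/r₁ − 1/r₂) = 4π × 54.9 × 200.5 / (1/1.95 − 1/1.99) = 1.34×10^7 W

Q = 13400 kW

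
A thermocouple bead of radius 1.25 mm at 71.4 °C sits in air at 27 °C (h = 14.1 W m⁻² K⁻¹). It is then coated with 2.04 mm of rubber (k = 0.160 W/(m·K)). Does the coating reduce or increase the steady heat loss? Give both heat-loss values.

increases: 0.0123 → 0.0578 W

Critical radius for a sphere: r_cr = 2k/h = 0.0227 m = 2.27 cm.
Outer radius after coating: r₂ = 0.00125 + 0.00204 = 0.00329 m.
Since r₁ < r_cr and r₂ ≤ r_cr, the coating moves toward the maximum at r_cr — heat loss rises.
Bare: R = 1/(4πr₁²h) = 3612 K/W; Q = 44.4/3612 = 0.0123 W.
Coated: R = R_cond + R_conv = 768.1 K/W; Q = 44.4/768.1 = 0.0578 W.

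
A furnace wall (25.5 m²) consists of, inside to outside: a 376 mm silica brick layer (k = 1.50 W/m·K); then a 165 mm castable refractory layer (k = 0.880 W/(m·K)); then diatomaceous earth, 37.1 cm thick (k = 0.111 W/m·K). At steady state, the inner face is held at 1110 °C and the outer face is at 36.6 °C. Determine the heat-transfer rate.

Q = 7.24 kW

Treat each layer as a resistance in series:
  R_silica brick = L/(kA) = 0.376/(1.50·25.5) = 0.009830 K/W
  R_castable refractory = L/(kA) = 0.165/(0.880·25.5) = 0.007353 K/W
  R_diatomaceous earth = L/(kA) = 0.371/(0.111·25.5) = 0.1311 K/W
ΣR = 0.009830 + 0.007353 + 0.1311 = 0.1483 K/W
Q = ΔT/ΣR = (1110 °C − 36.6 °C)/0.1483 = 7240 W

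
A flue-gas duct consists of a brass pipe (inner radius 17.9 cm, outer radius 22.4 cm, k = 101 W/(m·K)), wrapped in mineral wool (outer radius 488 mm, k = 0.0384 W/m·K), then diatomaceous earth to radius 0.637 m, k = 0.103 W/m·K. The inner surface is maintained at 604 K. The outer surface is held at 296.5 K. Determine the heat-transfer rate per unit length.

Q' = 84.5 W/m

Series thermal resistances, inner to outer:
  R'_brass = ln(0.224/0.179)/(2πk) = 0.2243/(2π·101) = 3.534×10^-4 m·K/W
  R'_mineral wool = ln(0.488/0.224)/(2πk) = 0.7787/(2π·0.0384) = 3.227 m·K/W
  R'_diatomaceous earth = ln(0.637/0.488)/(2πk) = 0.2665/(2π·0.103) = 0.4117 m·K/W
ΣR = 3.534×10^-4 + 3.227 + 0.4117 = 3.639 m·K/W
Q' = ΔT/ΣR = (604 K − 296.5 K)/3.639 = 84.5 W/m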